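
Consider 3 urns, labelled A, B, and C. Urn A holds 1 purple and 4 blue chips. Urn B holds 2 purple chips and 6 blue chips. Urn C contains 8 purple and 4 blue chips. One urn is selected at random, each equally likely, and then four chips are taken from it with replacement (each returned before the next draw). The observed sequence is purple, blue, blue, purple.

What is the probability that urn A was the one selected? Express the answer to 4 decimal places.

0.2324

The likelihood of the observed sequence under each hypothesis: P(data | urn A) = (1/5)(4/5)(4/5)(1/5) = 0.0256; P(data | urn B) = (2/8)(6/8)(6/8)(2/8) = 0.035156; P(data | urn C) = (8/12)(4/12)(4/12)(8/12) = 0.049383.
Multiplying each by its prior: 1/3 · 0.0256 = 0.0085333, 1/3 · 0.035156 = 0.011719, 1/3 · 0.049383 = 0.016461; with total 0.036713.
Hence P(urn A | data) = (0.0085333) / (0.036713) = 0.23243.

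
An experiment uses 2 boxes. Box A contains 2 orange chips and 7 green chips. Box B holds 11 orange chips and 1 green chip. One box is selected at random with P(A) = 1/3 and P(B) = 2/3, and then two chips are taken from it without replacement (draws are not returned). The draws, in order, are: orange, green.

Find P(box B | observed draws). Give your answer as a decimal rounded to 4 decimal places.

0.4615

The likelihood of the observed sequence under each hypothesis: P(data | box A) = (2/9)(7/8) = 7/36; P(data | box B) = (11/12)(1/11) = 1/12.
The prior-weighted likelihoods are 1/3 · 7/36 = 7/108, 2/3 · 1/12 = 1/18; with total 13/108.
Hence P(box B | data) = (1/18) / (13/108) = 6/13.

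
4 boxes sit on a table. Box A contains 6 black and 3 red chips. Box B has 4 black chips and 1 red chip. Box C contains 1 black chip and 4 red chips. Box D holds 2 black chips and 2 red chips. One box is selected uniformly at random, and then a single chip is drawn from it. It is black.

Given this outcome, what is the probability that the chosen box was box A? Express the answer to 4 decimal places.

Compute the likelihood of this draw for each case: P(data | box A) = (6/9) = 2/3; P(data | box B) = (4/5) = 4/5; P(data | box C) = (1/5) = 1/5; P(data | box D) = (2/4) = 1/2.
Multiplying each by its prior: 1/4 · 2/3 = 1/6, 1/4 · 4/5 = 1/5, 1/4 · 1/5 = 1/20, 1/4 · 1/2 = 1/8; these sum to 13/24.
So P(box A | data) = (1/6) / (13/24) = 4/13.

0.3077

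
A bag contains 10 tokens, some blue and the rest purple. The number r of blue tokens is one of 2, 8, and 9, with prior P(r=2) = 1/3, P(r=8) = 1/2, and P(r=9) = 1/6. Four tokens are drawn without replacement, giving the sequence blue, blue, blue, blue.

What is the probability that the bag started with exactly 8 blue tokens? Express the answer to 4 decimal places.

0.6250

Compute the likelihood of the observed sequence for each case: P(data | r = 2) = (2/10)(1/9)(0/8) = 0; P(data | r = 8) = (8/10)(7/9)(6/8)(5/7) = 1/3; P(data | r = 9) = (9/10)(8/9)(7/8)(6/7) = 3/5.
Weighting by the prior gives 1/3 · 0 = 0, 1/2 · 1/3 = 1/6, 1/6 · 3/5 = 1/10; these sum to 4/15.
Therefore the posterior P(r = 8 | data) = (1/6) / (4/15) = 5/8.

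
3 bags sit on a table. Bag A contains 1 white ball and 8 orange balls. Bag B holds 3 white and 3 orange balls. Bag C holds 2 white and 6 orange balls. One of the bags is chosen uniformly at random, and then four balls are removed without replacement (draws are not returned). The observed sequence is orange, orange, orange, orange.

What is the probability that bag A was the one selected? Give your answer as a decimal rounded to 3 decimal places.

The likelihood of the observed sequence under each hypothesis: P(data | bag A) = (8/9)(7/8)(6/7)(5/6) = 5/9; P(data | bag B) = (3/6)(2/5)(1/4)(0/3) = 0; P(data | bag C) = (6/8)(5/7)(4/6)(3/5) = 3/14.
The prior-weighted likelihoods are 1/3 · 5/9 = 5/27, 1/3 · 0 = 0, 1/3 · 3/14 = 1/14; with total 97/378.
So P(bag A | data) = (5/27) / (97/378) = 70/97.

0.722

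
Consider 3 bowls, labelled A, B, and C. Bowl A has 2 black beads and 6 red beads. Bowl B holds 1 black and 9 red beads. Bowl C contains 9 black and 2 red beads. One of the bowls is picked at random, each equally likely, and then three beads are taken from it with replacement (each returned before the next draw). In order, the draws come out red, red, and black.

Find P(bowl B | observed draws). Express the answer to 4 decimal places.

0.3257

Compute the likelihood of the observed sequence for each case: P(data | bowl A) = (6/8)(6/8)(2/8) = 0.14062; P(data | bowl B) = (9/10)(9/10)(1/10) = 0.081; P(data | bowl C) = (2/11)(2/11)(9/11) = 0.027047.
Weighting by the prior gives 1/3 · 0.14062 = 0.046875, 1/3 · 0.081 = 0.027, 1/3 · 0.027047 = 0.0090158; with total 0.082891.
So P(bowl B | data) = (0.027) / (0.082891) = 0.32573.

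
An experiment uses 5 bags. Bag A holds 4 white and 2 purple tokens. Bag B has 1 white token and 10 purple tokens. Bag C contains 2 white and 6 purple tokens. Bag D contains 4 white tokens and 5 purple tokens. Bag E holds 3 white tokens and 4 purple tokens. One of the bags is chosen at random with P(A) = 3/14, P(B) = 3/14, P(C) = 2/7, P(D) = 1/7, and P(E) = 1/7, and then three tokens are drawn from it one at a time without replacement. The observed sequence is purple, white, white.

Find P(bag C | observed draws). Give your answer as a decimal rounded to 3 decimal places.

0.118

Compute the likelihood of the observed sequence for each case: P(data | bag A) = (2/6)(4/5)(3/4) = 0.2; P(data | bag B) = (10/11)(1/10)(0/9) = 0; P(data | bag C) = (6/8)(2/7)(1/6) = 0.035714; P(data | bag D) = (5/9)(4/8)(3/7) = 0.11905; P(data | bag E) = (4/7)(3/6)(2/5) = 0.11429.
Weighting by the prior gives 3/14 · 0.2 = 0.042857, 3/14 · 0 = 0, 2/7 · 0.035714 = 0.010204, 1/7 · 0.11905 = 0.017007, 1/7 · 0.11429 = 0.016327; summing to 0.086395.
Hence P(bag C | data) = (0.010204) / (0.086395) = 0.11811.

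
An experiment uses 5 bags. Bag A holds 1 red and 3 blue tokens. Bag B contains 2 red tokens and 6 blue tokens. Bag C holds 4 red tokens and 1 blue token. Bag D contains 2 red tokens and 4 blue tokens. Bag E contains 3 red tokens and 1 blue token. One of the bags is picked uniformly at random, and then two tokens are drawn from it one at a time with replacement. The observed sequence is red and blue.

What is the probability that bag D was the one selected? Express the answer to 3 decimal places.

Compute the likelihood of the observed sequence for each case: P(data | bag A) = (1/4)(3/4) = 0.1875; P(data | bag B) = (2/8)(6/8) = 0.1875; P(data | bag C) = (4/5)(1/5) = 0.16; P(data | bag D) = (2/6)(4/6) = 0.22222; P(data | bag E) = (3/4)(1/4) = 0.1875.
Multiplying each by its prior: 1/5 · 0.1875 = 0.0375, 1/5 · 0.1875 = 0.0375, 1/5 · 0.16 = 0.032, 1/5 · 0.22222 = 0.044444, 1/5 · 0.1875 = 0.0375; summing to 0.18894.
Hence P(bag D | data) = (0.044444) / (0.18894) = 0.23522.

0.235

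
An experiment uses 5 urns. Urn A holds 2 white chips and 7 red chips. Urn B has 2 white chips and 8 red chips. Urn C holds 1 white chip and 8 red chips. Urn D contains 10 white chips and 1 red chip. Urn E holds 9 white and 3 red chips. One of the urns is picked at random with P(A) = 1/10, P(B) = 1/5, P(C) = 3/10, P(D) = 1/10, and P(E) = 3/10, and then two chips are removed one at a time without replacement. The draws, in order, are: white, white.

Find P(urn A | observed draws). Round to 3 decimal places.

The likelihood of the observed sequence under each hypothesis: P(data | urn A) = (2/9)(1/8) = 0.027778; P(data | urn B) = (2/10)(1/9) = 0.022222; P(data | urn C) = (1/9)(0/8) = 0; P(data | urn D) = (10/11)(9/10) = 0.81818; P(data | urn E) = (9/12)(8/11) = 0.54545.
Multiplying each by its prior: 1/10 · 0.027778 = 0.0027778, 1/5 · 0.022222 = 0.0044444, 3/10 · 0 = 0, 1/10 · 0.81818 = 0.081818, 3/10 · 0.54545 = 0.16364; summing to 0.25268.
So P(urn A | data) = (0.0027778) / (0.25268) = 0.010993.

0.011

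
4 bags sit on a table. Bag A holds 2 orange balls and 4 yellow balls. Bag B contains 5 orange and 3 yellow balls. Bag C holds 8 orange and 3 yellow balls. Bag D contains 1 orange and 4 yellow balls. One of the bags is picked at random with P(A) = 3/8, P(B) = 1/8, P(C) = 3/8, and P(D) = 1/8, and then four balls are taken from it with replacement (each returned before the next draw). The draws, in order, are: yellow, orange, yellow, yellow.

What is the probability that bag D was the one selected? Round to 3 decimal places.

0.215

Compute the likelihood of the observed sequence for each case: P(data | bag A) = (4/6)(2/6)(4/6)(4/6) = 0.098765; P(data | bag B) = (3/8)(5/8)(3/8)(3/8) = 0.032959; P(data | bag C) = (3/11)(8/11)(3/11)(3/11) = 0.014753; P(data | bag D) = (4/5)(1/5)(4/5)(4/5) = 0.1024.
Weighting by the prior gives 3/8 · 0.098765 = 0.037037, 1/8 · 0.032959 = 0.0041199, 3/8 · 0.014753 = 0.0055324, 1/8 · 0.1024 = 0.0128; these sum to 0.059489.
So P(bag D | data) = (0.0128) / (0.059489) = 0.21516.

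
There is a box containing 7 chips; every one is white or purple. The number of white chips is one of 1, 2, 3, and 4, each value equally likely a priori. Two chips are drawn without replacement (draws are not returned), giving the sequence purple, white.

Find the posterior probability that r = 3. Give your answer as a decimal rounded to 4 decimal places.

Compute the likelihood of the observed sequence for each case: P(data | r = 1) = (6/7)(1/6) = 1/7; P(data | r = 2) = (5/7)(2/6) = 5/21; P(data | r = 3) = (4/7)(3/6) = 2/7; P(data | r = 4) = (3/7)(4/6) = 2/7.
Multiplying each by its prior: 1/4 · 1/7 = 1/28, 1/4 · 5/21 = 5/84, 1/4 · 2/7 = 1/14, 1/4 · 2/7 = 1/14; summing to 5/21.
Hence P(r = 3 | data) = (1/14) / (5/21) = 3/10.

0.3000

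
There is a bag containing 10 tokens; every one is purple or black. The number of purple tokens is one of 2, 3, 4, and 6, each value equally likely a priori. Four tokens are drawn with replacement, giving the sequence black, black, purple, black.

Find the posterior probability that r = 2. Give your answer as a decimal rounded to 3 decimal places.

The likelihood of the observed sequence under each hypothesis: P(data | r = 2) = (8/10)(8/10)(2/10)(8/10) = 0.1024; P(data | r = 3) = (7/10)(7/10)(3/10)(7/10) = 0.1029; P(data | r = 4) = (6/10)(6/10)(4/10)(6/10) = 0.0864; P(data | r = 6) = (4/10)(4/10)(6/10)(4/10) = 0.0384.
Multiplying each by its prior: 1/4 · 0.1024 = 0.0256, 1/4 · 0.1029 = 0.025725, 1/4 · 0.0864 = 0.0216, 1/4 · 0.0384 = 0.0096; summing to 0.082525.
By Bayes' rule, P(r = 2 | data) = (0.0256) / (0.082525) = 0.31021.

0.310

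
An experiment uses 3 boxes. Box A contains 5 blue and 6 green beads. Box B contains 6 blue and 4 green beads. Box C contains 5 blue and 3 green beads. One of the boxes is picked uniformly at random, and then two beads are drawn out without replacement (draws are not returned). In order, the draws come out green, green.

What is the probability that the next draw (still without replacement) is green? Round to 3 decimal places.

0.336

Under each hypothesis, the probability of the observed sequence is: P(data | box A) = (6/11)(5/10) = 0.27273; P(data | box B) = (4/10)(3/9) = 0.13333; P(data | box C) = (3/8)(2/7) = 0.10714.
Weighting by the prior gives 1/3 · 0.27273 = 0.090909, 1/3 · 0.13333 = 0.044444, 1/3 · 0.10714 = 0.035714; summing to 0.17107.
The posterior is then P(box A | data) = 0.53142, P(box B | data) = 0.25981, P(box C | data) = 0.20877.
The predictive probability is P(green next | data) = (4/9)(0.53142) + (1/4)(0.25981) + (1/6)(0.20877) = 0.33593.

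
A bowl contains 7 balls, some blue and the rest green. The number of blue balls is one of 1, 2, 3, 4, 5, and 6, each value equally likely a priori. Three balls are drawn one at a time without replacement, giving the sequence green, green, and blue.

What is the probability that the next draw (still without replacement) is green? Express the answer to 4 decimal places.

For each hypothesis, P(data | H) works out to: P(data | r = 1) = (6/7)(5/6)(1/5) = 1/7; P(data | r = 2) = (5/7)(4/6)(2/5) = 4/21; P(data | r = 3) = (4/7)(3/6)(3/5) = 6/35; P(data | r = 4) = (3/7)(2/6)(4/5) = 4/35; P(data | r = 5) = (2/7)(1/6)(5/5) = 1/21; P(data | r = 6) = (1/7)(0/6) = 0.
Multiplying each by its prior: 1/6 · 1/7 = 1/42, 1/6 · 4/21 = 2/63, 1/6 · 6/35 = 1/35, 1/6 · 4/35 = 2/105, 1/6 · 1/21 = 1/126, 1/6 · 0 = 0; summing to 1/9.
Normalising, the posterior is P(r = 1 | data) = 3/14, P(r = 2 | data) = 2/7, P(r = 3 | data) = 9/35, P(r = 4 | data) = 6/35, P(r = 5 | data) = 1/14, P(r = 6 | data) = 0.
Averaging over the posterior, P(green next | data) = (1)(3/14) + (3/4)(2/7) + (1/2)(9/35) + (1/4)(6/35) + (0)(1/14) = 3/5.

0.6000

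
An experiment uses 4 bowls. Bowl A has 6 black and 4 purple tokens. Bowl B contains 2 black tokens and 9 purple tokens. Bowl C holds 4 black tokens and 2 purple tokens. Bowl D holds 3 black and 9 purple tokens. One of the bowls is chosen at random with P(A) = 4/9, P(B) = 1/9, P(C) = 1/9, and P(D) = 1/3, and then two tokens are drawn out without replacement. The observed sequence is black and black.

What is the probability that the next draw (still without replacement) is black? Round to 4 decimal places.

The likelihood of the observed sequence under each hypothesis: P(data | bowl A) = (6/10)(5/9) = 0.33333; P(data | bowl B) = (2/11)(1/10) = 0.018182; P(data | bowl C) = (4/6)(3/5) = 0.4; P(data | bowl D) = (3/12)(2/11) = 0.045455.
The prior-weighted likelihoods are 4/9 · 0.33333 = 0.14815, 1/9 · 0.018182 = 0.0020202, 1/9 · 0.4 = 0.044444, 1/3 · 0.045455 = 0.015152; with total 0.20976.
The posterior is then P(bowl A | data) = 0.70626, P(bowl B | data) = 0.0096308, P(bowl C | data) = 0.21188, P(bowl D | data) = 0.072231.
The predictive probability is P(black next | data) = (1/2)(0.70626) + (0)(0.0096308) + (1/2)(0.21188) + (1/10)(0.072231) = 0.46629.

0.4663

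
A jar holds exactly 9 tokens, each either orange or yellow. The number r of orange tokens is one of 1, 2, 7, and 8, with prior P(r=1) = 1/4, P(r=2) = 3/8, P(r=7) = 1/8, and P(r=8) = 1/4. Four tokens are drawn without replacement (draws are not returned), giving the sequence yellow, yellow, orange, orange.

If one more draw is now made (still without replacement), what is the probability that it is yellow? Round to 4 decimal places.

Compute the likelihood of the observed sequence for each case: P(data | r = 1) = (8/9)(7/8)(1/7)(0/6) = 0; P(data | r = 2) = (7/9)(6/8)(2/7)(1/6) = 1/36; P(data | r = 7) = (2/9)(1/8)(7/7)(6/6) = 1/36; P(data | r = 8) = (1/9)(0/8) = 0.
The prior-weighted likelihoods are 1/4 · 0 = 0, 3/8 · 1/36 = 1/96, 1/8 · 1/36 = 1/288, 1/4 · 0 = 0; with total 1/72.
The posterior is then P(r = 1 | data) = 0, P(r = 2 | data) = 3/4, P(r = 7 | data) = 1/4, P(r = 8 | data) = 0.
Averaging over the posterior, P(yellow next | data) = (1)(3/4) + (0)(1/4) = 3/4.

0.7500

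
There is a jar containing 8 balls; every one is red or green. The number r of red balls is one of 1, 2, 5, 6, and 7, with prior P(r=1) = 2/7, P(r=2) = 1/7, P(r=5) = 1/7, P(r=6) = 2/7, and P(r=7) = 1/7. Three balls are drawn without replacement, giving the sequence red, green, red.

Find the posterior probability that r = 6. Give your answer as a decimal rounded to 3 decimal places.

Compute the likelihood of the observed sequence for each case: P(data | r = 1) = (1/8)(7/7)(0/6) = 0; P(data | r = 2) = (2/8)(6/7)(1/6) = 1/28; P(data | r = 5) = (5/8)(3/7)(4/6) = 5/28; P(data | r = 6) = (6/8)(2/7)(5/6) = 5/28; P(data | r = 7) = (7/8)(1/7)(6/6) = 1/8.
Weighting by the prior gives 2/7 · 0 = 0, 1/7 · 1/28 = 1/196, 1/7 · 5/28 = 5/196, 2/7 · 5/28 = 5/98, 1/7 · 1/8 = 1/56; with total 39/392.
So P(r = 6 | data) = (5/98) / (39/392) = 20/39.

0.513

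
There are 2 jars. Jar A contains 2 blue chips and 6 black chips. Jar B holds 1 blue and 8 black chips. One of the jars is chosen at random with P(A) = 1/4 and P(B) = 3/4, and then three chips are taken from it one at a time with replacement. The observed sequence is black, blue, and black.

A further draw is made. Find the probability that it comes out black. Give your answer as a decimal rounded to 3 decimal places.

Under each hypothesis, the probability of the observed sequence is: P(data | jar A) = (6/8)(2/8)(6/8) = 0.14062; P(data | jar B) = (8/9)(1/9)(8/9) = 0.087791.
The prior-weighted likelihoods are 1/4 · 0.14062 = 0.035156, 3/4 · 0.087791 = 0.065844; these sum to 0.101.
The posterior is then P(jar A | data) = 0.34808, P(jar B | data) = 0.65192.
Averaging over the posterior, P(black next | data) = (3/4)(0.34808) + (8/9)(0.65192) = 0.84054.

0.841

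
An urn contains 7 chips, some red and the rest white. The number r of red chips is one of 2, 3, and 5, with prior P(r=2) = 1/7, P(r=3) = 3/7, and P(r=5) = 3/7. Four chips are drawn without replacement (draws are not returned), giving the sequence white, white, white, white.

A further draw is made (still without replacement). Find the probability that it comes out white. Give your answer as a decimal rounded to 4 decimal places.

The likelihood of the observed sequence under each hypothesis: P(data | r = 2) = (5/7)(4/6)(3/5)(2/4) = 1/7; P(data | r = 3) = (4/7)(3/6)(2/5)(1/4) = 1/35; P(data | r = 5) = (2/7)(1/6)(0/5) = 0.
The prior-weighted likelihoods are 1/7 · 1/7 = 1/49, 3/7 · 1/35 = 3/245, 3/7 · 0 = 0; summing to 8/245.
The posterior is then P(r = 2 | data) = 5/8, P(r = 3 | data) = 3/8, P(r = 5 | data) = 0.
The predictive probability is P(white next | data) = (1/3)(5/8) + (0)(3/8) = 5/24.

0.2083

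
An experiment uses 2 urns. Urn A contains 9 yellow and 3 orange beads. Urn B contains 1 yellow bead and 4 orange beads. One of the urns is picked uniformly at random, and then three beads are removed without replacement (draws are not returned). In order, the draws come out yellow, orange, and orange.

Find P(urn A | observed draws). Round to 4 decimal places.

0.1698

Compute the likelihood of the observed sequence for each case: P(data | urn A) = (9/12)(3/11)(2/10) = 9/220; P(data | urn B) = (1/5)(4/4)(3/3) = 1/5.
The prior-weighted likelihoods are 1/2 · 9/220 = 9/440, 1/2 · 1/5 = 1/10; summing to 53/440.
So P(urn A | data) = (9/440) / (53/440) = 9/53.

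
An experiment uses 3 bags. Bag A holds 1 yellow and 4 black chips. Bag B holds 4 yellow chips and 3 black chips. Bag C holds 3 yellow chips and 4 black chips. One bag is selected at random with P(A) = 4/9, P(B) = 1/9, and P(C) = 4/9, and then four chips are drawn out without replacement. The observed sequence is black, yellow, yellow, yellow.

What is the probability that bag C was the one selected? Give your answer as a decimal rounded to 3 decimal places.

The likelihood of the observed sequence under each hypothesis: P(data | bag A) = (4/5)(1/4)(0/3) = 0; P(data | bag B) = (3/7)(4/6)(3/5)(2/4) = 3/35; P(data | bag C) = (4/7)(3/6)(2/5)(1/4) = 1/35.
Multiplying each by its prior: 4/9 · 0 = 0, 1/9 · 3/35 = 1/105, 4/9 · 1/35 = 4/315; these sum to 1/45.
By Bayes' rule, P(bag C | data) = (4/315) / (1/45) = 4/7.

0.571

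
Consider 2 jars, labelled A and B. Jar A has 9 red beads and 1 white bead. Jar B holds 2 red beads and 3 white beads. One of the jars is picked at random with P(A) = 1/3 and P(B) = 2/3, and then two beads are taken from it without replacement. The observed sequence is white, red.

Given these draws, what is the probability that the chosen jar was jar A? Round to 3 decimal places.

0.143

Compute the likelihood of the observed sequence for each case: P(data | jar A) = (1/10)(9/9) = 1/10; P(data | jar B) = (3/5)(2/4) = 3/10.
Weighting by the prior gives 1/3 · 1/10 = 1/30, 2/3 · 3/10 = 1/5; summing to 7/30.
Therefore the posterior P(jar A | data) = (1/30) / (7/30) = 1/7.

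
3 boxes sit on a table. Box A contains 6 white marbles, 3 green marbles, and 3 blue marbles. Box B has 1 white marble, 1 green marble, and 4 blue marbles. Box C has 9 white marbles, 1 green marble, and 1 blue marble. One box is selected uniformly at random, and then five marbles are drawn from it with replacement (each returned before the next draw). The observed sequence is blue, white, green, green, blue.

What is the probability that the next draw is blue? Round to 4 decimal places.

Under each hypothesis, the probability of the observed sequence is: P(data | box A) = (3/12)(6/12)(3/12)(3/12)(3/12) = 0.0019531; P(data | box B) = (4/6)(1/6)(1/6)(1/6)(4/6) = 0.0020576; P(data | box C) = (1/11)(9/11)(1/11)(1/11)(1/11) = 5.5883e-05.
The prior-weighted likelihoods are 1/3 · 0.0019531 = 0.00065104, 1/3 · 0.0020576 = 0.00068587, 1/3 · 5.5883e-05 = 1.8628e-05; these sum to 0.0013555.
Normalising, the posterior is P(box A | data) = 0.48028, P(box B | data) = 0.50598, P(box C | data) = 0.013742.
So P(blue next | data) = Σ P(blue next | H) P(H | data) = (1/4)(0.48028) + (2/3)(0.50598) + (1/11)(0.013742) = 0.45864.

0.4586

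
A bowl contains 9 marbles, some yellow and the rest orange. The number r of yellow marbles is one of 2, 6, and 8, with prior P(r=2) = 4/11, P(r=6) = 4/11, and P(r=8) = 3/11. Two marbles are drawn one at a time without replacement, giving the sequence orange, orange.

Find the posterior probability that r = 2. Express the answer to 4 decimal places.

0.8750

The likelihood of the observed sequence under each hypothesis: P(data | r = 2) = (7/9)(6/8) = 7/12; P(data | r = 6) = (3/9)(2/8) = 1/12; P(data | r = 8) = (1/9)(0/8) = 0.
The prior-weighted likelihoods are 4/11 · 7/12 = 7/33, 4/11 · 1/12 = 1/33, 3/11 · 0 = 0; summing to 8/33.
Hence P(r = 2 | data) = (7/33) / (8/33) = 7/8.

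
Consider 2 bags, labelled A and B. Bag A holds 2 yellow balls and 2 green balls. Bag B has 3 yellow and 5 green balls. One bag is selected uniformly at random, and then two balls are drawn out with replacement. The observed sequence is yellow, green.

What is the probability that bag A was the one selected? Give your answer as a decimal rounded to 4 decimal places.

0.5161

Compute the likelihood of the observed sequence for each case: P(data | bag A) = (2/4)(2/4) = 1/4; P(data | bag B) = (3/8)(5/8) = 15/64.
Multiplying each by its prior: 1/2 · 1/4 = 1/8, 1/2 · 15/64 = 15/128; summing to 31/128.
By Bayes' rule, P(bag A | data) = (1/8) / (31/128) = 16/31.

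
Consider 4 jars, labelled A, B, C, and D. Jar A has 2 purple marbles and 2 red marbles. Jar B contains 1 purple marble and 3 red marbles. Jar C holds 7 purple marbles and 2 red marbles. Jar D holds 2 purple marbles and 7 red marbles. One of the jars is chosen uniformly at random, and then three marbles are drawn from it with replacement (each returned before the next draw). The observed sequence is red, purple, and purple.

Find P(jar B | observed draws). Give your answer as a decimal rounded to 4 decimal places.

0.1360

Compute the likelihood of the observed sequence for each case: P(data | jar A) = (2/4)(2/4)(2/4) = 0.125; P(data | jar B) = (3/4)(1/4)(1/4) = 0.046875; P(data | jar C) = (2/9)(7/9)(7/9) = 0.13443; P(data | jar D) = (7/9)(2/9)(2/9) = 0.038409.
Multiplying each by its prior: 1/4 · 0.125 = 0.03125, 1/4 · 0.046875 = 0.011719, 1/4 · 0.13443 = 0.033608, 1/4 · 0.038409 = 0.0096022; summing to 0.086179.
So P(jar B | data) = (0.011719) / (0.086179) = 0.13598.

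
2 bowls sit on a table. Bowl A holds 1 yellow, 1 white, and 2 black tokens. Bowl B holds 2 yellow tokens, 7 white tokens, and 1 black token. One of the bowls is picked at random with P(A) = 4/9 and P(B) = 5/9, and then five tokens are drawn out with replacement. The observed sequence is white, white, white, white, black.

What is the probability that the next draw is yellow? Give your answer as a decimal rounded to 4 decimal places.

The likelihood of the observed sequence under each hypothesis: P(data | bowl A) = (1/4)(1/4)(1/4)(1/4)(2/4) = 0.0019531; P(data | bowl B) = (7/10)(7/10)(7/10)(7/10)(1/10) = 0.02401.
The prior-weighted likelihoods are 4/9 · 0.0019531 = 0.00086806, 5/9 · 0.02401 = 0.013339; these sum to 0.014207.
Dividing through by the total gives posterior P(bowl A | data) = 0.061101, P(bowl B | data) = 0.9389.
The predictive probability is P(yellow next | data) = (1/4)(0.061101) + (1/5)(0.9389) = 0.20306.

0.2031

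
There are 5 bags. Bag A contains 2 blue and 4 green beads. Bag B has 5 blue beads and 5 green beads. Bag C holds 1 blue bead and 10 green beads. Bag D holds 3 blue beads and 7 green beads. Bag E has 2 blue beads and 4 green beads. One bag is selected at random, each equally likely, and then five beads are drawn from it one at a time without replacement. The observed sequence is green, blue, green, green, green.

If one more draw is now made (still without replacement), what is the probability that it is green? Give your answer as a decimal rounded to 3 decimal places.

0.442

Compute the likelihood of the observed sequence for each case: P(data | bag A) = (4/6)(2/5)(3/4)(2/3)(1/2) = 0.066667; P(data | bag B) = (5/10)(5/9)(4/8)(3/7)(2/6) = 0.019841; P(data | bag C) = (10/11)(1/10)(9/9)(8/8)(7/7) = 0.090909; P(data | bag D) = (7/10)(3/9)(6/8)(5/7)(4/6) = 0.083333; P(data | bag E) = (4/6)(2/5)(3/4)(2/3)(1/2) = 0.066667.
Weighting by the prior gives 1/5 · 0.066667 = 0.013333, 1/5 · 0.019841 = 0.0039683, 1/5 · 0.090909 = 0.018182, 1/5 · 0.083333 = 0.016667, 1/5 · 0.066667 = 0.013333; summing to 0.065483.
The posterior is then P(bag A | data) = 0.20361, P(bag B | data) = 0.060599, P(bag C | data) = 0.27766, P(bag D | data) = 0.25452, P(bag E | data) = 0.20361.
So P(green next | data) = Σ P(green next | H) P(H | data) = (0)(0.20361) + (1/5)(0.060599) + (1)(0.27766) + (3/5)(0.25452) + (0)(0.20361) = 0.44249.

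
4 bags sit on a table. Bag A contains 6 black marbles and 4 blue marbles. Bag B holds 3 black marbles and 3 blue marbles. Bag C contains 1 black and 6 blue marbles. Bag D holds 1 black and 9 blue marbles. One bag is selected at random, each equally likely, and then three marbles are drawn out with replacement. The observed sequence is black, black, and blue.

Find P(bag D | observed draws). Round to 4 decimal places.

For each hypothesis, P(data | H) works out to: P(data | bag A) = (6/10)(6/10)(4/10) = 0.144; P(data | bag B) = (3/6)(3/6)(3/6) = 0.125; P(data | bag C) = (1/7)(1/7)(6/7) = 0.017493; P(data | bag D) = (1/10)(1/10)(9/10) = 0.009.
Weighting by the prior gives 1/4 · 0.144 = 0.036, 1/4 · 0.125 = 0.03125, 1/4 · 0.017493 = 0.0043732, 1/4 · 0.009 = 0.00225; with total 0.073873.
So P(bag D | data) = (0.00225) / (0.073873) = 0.030458.

0.0305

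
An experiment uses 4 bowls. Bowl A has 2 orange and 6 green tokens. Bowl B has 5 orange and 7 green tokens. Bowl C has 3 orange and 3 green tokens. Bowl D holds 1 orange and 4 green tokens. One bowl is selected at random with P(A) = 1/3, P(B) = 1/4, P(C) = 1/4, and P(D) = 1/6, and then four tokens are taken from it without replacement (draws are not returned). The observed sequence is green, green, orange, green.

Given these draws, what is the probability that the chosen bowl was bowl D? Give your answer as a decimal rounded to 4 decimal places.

For each hypothesis, P(data | H) works out to: P(data | bowl A) = (6/8)(5/7)(2/6)(4/5) = 0.14286; P(data | bowl B) = (7/12)(6/11)(5/10)(5/9) = 0.088384; P(data | bowl C) = (3/6)(2/5)(3/4)(1/3) = 0.05; P(data | bowl D) = (4/5)(3/4)(1/3)(2/2) = 0.2.
Weighting by the prior gives 1/3 · 0.14286 = 0.047619, 1/4 · 0.088384 = 0.022096, 1/4 · 0.05 = 0.0125, 1/6 · 0.2 = 0.033333; with total 0.11555.
Therefore the posterior P(bowl D | data) = (0.033333) / (0.11555) = 0.28848.

0.2885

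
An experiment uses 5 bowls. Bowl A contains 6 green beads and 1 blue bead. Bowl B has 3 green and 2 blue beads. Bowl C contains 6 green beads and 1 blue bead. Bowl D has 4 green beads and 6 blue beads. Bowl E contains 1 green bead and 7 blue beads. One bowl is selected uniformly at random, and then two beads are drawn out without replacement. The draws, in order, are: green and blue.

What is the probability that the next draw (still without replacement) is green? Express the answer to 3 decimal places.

The likelihood of the observed sequence under each hypothesis: P(data | bowl A) = (6/7)(1/6) = 0.14286; P(data | bowl B) = (3/5)(2/4) = 0.3; P(data | bowl C) = (6/7)(1/6) = 0.14286; P(data | bowl D) = (4/10)(6/9) = 0.26667; P(data | bowl E) = (1/8)(7/7) = 0.125.
Weighting by the prior gives 1/5 · 0.14286 = 0.028571, 1/5 · 0.3 = 0.06, 1/5 · 0.14286 = 0.028571, 1/5 · 0.26667 = 0.053333, 1/5 · 0.125 = 0.025; with total 0.19548.
The posterior is then P(bowl A | data) = 0.14616, P(bowl B | data) = 0.30694, P(bowl C | data) = 0.14616, P(bowl D | data) = 0.27284, P(bowl E | data) = 0.12789.
Averaging over the posterior, P(green next | data) = (1)(0.14616) + (2/3)(0.30694) + (1)(0.14616) + (3/8)(0.27284) + (0)(0.12789) = 0.59927.

0.599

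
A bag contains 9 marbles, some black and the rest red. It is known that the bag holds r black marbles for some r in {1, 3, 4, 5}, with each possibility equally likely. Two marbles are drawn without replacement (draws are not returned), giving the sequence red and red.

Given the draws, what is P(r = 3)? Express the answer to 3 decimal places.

The likelihood of the observed sequence under each hypothesis: P(data | r = 1) = (8/9)(7/8) = 7/9; P(data | r = 3) = (6/9)(5/8) = 5/12; P(data | r = 4) = (5/9)(4/8) = 5/18; P(data | r = 5) = (4/9)(3/8) = 1/6.
Multiplying each by its prior: 1/4 · 7/9 = 7/36, 1/4 · 5/12 = 5/48, 1/4 · 5/18 = 5/72, 1/4 · 1/6 = 1/24; with total 59/144.
By Bayes' rule, P(r = 3 | data) = (5/48) / (59/144) = 15/59.

0.254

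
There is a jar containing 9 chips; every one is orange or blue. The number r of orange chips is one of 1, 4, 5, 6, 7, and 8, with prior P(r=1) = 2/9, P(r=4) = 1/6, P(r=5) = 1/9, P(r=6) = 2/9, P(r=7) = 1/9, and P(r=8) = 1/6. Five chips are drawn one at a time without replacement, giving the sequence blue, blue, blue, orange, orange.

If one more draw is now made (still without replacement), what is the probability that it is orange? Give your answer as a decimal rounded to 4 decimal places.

0.6563

The likelihood of the observed sequence under each hypothesis: P(data | r = 1) = (8/9)(7/8)(6/7)(1/6)(0/5) = 0; P(data | r = 4) = (5/9)(4/8)(3/7)(4/6)(3/5) = 1/21; P(data | r = 5) = (4/9)(3/8)(2/7)(5/6)(4/5) = 2/63; P(data | r = 6) = (3/9)(2/8)(1/7)(6/6)(5/5) = 1/84; P(data | r = 7) = (2/9)(1/8)(0/7) = 0; P(data | r = 8) = (1/9)(0/8) = 0.
Multiplying each by its prior: 2/9 · 0 = 0, 1/6 · 1/21 = 1/126, 1/9 · 2/63 = 2/567, 2/9 · 1/84 = 1/378, 1/9 · 0 = 0, 1/6 · 0 = 0; summing to 8/567.
The posterior is then P(r = 1 | data) = 0, P(r = 4 | data) = 9/16, P(r = 5 | data) = 1/4, P(r = 6 | data) = 3/16, P(r = 7 | data) = 0, P(r = 8 | data) = 0.
Averaging over the posterior, P(orange next | data) = (1/2)(9/16) + (3/4)(1/4) + (1)(3/16) = 21/32.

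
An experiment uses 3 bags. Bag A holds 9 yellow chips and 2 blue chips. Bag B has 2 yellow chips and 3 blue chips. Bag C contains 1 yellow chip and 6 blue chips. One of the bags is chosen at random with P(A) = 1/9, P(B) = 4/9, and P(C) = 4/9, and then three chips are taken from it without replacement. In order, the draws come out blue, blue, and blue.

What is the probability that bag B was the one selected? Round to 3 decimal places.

Under each hypothesis, the probability of the observed sequence is: P(data | bag A) = (2/11)(1/10)(0/9) = 0; P(data | bag B) = (3/5)(2/4)(1/3) = 1/10; P(data | bag C) = (6/7)(5/6)(4/5) = 4/7.
The prior-weighted likelihoods are 1/9 · 0 = 0, 4/9 · 1/10 = 2/45, 4/9 · 4/7 = 16/63; these sum to 94/315.
Hence P(bag B | data) = (2/45) / (94/315) = 7/47.

0.149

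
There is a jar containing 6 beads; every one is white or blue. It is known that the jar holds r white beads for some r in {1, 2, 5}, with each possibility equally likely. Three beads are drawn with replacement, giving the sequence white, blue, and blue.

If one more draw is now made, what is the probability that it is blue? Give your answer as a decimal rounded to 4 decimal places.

Compute the likelihood of the observed sequence for each case: P(data | r = 1) = (1/6)(5/6)(5/6) = 25/216; P(data | r = 2) = (2/6)(4/6)(4/6) = 4/27; P(data | r = 5) = (5/6)(1/6)(1/6) = 5/216.
Multiplying each by its prior: 1/3 · 25/216 = 25/648, 1/3 · 4/27 = 4/81, 1/3 · 5/216 = 5/648; these sum to 31/324.
Dividing through by the total gives posterior P(r = 1 | data) = 25/62, P(r = 2 | data) = 16/31, P(r = 5 | data) = 5/62.
So P(blue next | data) = Σ P(blue next | H) P(H | data) = (5/6)(25/62) + (2/3)(16/31) + (1/6)(5/62) = 43/62.

0.6935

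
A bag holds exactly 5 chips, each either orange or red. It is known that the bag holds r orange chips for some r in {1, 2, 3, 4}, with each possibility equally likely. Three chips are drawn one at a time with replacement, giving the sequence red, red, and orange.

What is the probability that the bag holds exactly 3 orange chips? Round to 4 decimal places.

0.2400

For each hypothesis, P(data | H) works out to: P(data | r = 1) = (4/5)(4/5)(1/5) = 16/125; P(data | r = 2) = (3/5)(3/5)(2/5) = 18/125; P(data | r = 3) = (2/5)(2/5)(3/5) = 12/125; P(data | r = 4) = (1/5)(1/5)(4/5) = 4/125.
Multiplying each by its prior: 1/4 · 16/125 = 4/125, 1/4 · 18/125 = 9/250, 1/4 · 12/125 = 3/125, 1/4 · 4/125 = 1/125; these sum to 1/10.
Therefore the posterior P(r = 3 | data) = (3/125) / (1/10) = 6/25.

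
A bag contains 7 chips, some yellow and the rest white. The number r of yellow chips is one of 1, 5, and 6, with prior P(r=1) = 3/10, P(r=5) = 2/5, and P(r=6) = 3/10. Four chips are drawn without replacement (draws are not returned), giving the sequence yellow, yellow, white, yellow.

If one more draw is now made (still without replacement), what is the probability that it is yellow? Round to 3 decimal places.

The likelihood of the observed sequence under each hypothesis: P(data | r = 1) = (1/7)(0/6) = 0; P(data | r = 5) = (5/7)(4/6)(2/5)(3/4) = 1/7; P(data | r = 6) = (6/7)(5/6)(1/5)(4/4) = 1/7.
Multiplying each by its prior: 3/10 · 0 = 0, 2/5 · 1/7 = 2/35, 3/10 · 1/7 = 3/70; with total 1/10.
Dividing through by the total gives posterior P(r = 1 | data) = 0, P(r = 5 | data) = 4/7, P(r = 6 | data) = 3/7.
The predictive probability is P(yellow next | data) = (2/3)(4/7) + (1)(3/7) = 17/21.

0.810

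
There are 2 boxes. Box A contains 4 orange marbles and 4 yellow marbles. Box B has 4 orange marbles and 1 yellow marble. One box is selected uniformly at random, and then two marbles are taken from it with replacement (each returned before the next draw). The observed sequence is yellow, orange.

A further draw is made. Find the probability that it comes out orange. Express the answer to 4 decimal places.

0.6171

Under each hypothesis, the probability of the observed sequence is: P(data | box A) = (4/8)(4/8) = 1/4; P(data | box B) = (1/5)(4/5) = 4/25.
Weighting by the prior gives 1/2 · 1/4 = 1/8, 1/2 · 4/25 = 2/25; with total 41/200.
Normalising, the posterior is P(box A | data) = 25/41, P(box B | data) = 16/41.
So P(orange next | data) = Σ P(orange next | H) P(H | data) = (1/2)(25/41) + (4/5)(16/41) = 253/410.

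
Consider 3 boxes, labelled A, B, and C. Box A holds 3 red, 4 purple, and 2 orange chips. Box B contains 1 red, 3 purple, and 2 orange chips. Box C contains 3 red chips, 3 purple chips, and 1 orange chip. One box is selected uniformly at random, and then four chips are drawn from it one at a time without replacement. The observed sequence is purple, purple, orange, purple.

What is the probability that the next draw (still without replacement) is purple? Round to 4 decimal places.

0.0563

Under each hypothesis, the probability of the observed sequence is: P(data | box A) = (4/9)(3/8)(2/7)(2/6) = 0.015873; P(data | box B) = (3/6)(2/5)(2/4)(1/3) = 0.033333; P(data | box C) = (3/7)(2/6)(1/5)(1/4) = 0.0071429.
The prior-weighted likelihoods are 1/3 · 0.015873 = 0.005291, 1/3 · 0.033333 = 0.011111, 1/3 · 0.0071429 = 0.002381; with total 0.018783.
The posterior is then P(box A | data) = 0.28169, P(box B | data) = 0.59155, P(box C | data) = 0.12676.
The predictive probability is P(purple next | data) = (1/5)(0.28169) + (0)(0.59155) + (0)(0.12676) = 0.056338.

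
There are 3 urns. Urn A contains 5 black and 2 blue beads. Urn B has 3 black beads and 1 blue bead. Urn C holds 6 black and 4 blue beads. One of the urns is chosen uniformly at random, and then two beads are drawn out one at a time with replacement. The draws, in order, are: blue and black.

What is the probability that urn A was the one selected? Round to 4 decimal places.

0.3231

Compute the likelihood of the observed sequence for each case: P(data | urn A) = (2/7)(5/7) = 0.20408; P(data | urn B) = (1/4)(3/4) = 0.1875; P(data | urn C) = (4/10)(6/10) = 0.24.
Multiplying each by its prior: 1/3 · 0.20408 = 0.068027, 1/3 · 0.1875 = 0.0625, 1/3 · 0.24 = 0.08; with total 0.21053.
So P(urn A | data) = (0.068027) / (0.21053) = 0.32313.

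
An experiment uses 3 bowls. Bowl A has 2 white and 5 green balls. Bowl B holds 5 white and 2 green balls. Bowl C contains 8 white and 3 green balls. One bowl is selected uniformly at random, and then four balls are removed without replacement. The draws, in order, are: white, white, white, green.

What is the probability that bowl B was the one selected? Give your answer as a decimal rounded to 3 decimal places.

0.529

The likelihood of the observed sequence under each hypothesis: P(data | bowl A) = (2/7)(1/6)(0/5) = 0; P(data | bowl B) = (5/7)(4/6)(3/5)(2/4) = 0.14286; P(data | bowl C) = (8/11)(7/10)(6/9)(3/8) = 0.12727.
Weighting by the prior gives 1/3 · 0 = 0, 1/3 · 0.14286 = 0.047619, 1/3 · 0.12727 = 0.042424; these sum to 0.090043.
Therefore the posterior P(bowl B | data) = (0.047619) / (0.090043) = 0.52885.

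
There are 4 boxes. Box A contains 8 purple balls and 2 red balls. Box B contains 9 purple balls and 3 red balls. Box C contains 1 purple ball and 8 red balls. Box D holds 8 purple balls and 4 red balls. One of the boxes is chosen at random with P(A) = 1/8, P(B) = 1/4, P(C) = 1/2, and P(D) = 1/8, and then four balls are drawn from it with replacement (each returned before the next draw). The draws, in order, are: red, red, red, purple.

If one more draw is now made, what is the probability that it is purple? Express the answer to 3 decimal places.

The likelihood of the observed sequence under each hypothesis: P(data | box A) = (2/10)(2/10)(2/10)(8/10) = 0.0064; P(data | box B) = (3/12)(3/12)(3/12)(9/12) = 0.011719; P(data | box C) = (8/9)(8/9)(8/9)(1/9) = 0.078037; P(data | box D) = (4/12)(4/12)(4/12)(8/12) = 0.024691.
The prior-weighted likelihoods are 1/8 · 0.0064 = 0.0008, 1/4 · 0.011719 = 0.0029297, 1/2 · 0.078037 = 0.039018, 1/8 · 0.024691 = 0.0030864; summing to 0.045835.
Normalising, the posterior is P(box A | data) = 0.017454, P(box B | data) = 0.063919, P(box C | data) = 0.85129, P(box D | data) = 0.067338.
The predictive probability is P(purple next | data) = (4/5)(0.017454) + (3/4)(0.063919) + (1/9)(0.85129) + (2/3)(0.067338) = 0.20138.

0.201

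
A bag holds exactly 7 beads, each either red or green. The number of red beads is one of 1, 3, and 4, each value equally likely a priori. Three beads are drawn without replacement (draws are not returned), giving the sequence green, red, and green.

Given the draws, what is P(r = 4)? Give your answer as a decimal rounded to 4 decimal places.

0.2667

Under each hypothesis, the probability of the observed sequence is: P(data | r = 1) = (6/7)(1/6)(5/5) = 1/7; P(data | r = 3) = (4/7)(3/6)(3/5) = 6/35; P(data | r = 4) = (3/7)(4/6)(2/5) = 4/35.
The prior-weighted likelihoods are 1/3 · 1/7 = 1/21, 1/3 · 6/35 = 2/35, 1/3 · 4/35 = 4/105; these sum to 1/7.
By Bayes' rule, P(r = 4 | data) = (4/105) / (1/7) = 4/15.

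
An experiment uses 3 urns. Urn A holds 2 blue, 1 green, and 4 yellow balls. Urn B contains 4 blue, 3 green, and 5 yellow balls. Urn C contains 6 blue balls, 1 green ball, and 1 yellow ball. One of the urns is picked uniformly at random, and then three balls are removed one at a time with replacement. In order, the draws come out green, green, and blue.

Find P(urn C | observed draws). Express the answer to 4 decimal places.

0.3053

For each hypothesis, P(data | H) works out to: P(data | urn A) = (1/7)(1/7)(2/7) = 0.0058309; P(data | urn B) = (3/12)(3/12)(4/12) = 0.020833; P(data | urn C) = (1/8)(1/8)(6/8) = 0.011719.
Weighting by the prior gives 1/3 · 0.0058309 = 0.0019436, 1/3 · 0.020833 = 0.0069444, 1/3 · 0.011719 = 0.0039062; summing to 0.012794.
Therefore the posterior P(urn C | data) = (0.0039062) / (0.012794) = 0.30531.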